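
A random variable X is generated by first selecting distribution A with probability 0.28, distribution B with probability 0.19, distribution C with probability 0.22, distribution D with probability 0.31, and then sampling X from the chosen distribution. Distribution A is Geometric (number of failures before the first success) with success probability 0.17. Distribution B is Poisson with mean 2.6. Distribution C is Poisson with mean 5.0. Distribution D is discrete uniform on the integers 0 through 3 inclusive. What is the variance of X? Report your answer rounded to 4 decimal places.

Per component, A: μ=4.88235, E[X²]=52.5571; B: μ=2.6, E[X²]=9.36; C: μ=5, E[X²]=30; D: μ=1.5, E[X²]=3.5.
E[X] = 0.28·4.88235 + 0.19·2.6 + 0.22·5 + 0.31·1.5 = 3.42606.
E[X²] = 0.28·52.5571 + 0.19·9.36 + 0.22·30 + 0.31·3.5 = 24.1794.
Var(X) = E[X²] − (E[X])² = 24.1794 − 11.7379 = 12.4415.

12.4415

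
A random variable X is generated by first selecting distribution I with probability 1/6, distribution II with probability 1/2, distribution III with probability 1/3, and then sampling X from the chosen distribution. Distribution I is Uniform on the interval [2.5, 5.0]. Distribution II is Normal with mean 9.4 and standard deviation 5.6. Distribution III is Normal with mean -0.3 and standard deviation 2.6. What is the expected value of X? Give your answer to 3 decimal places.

Component means — I: 3.75; II: 9.4; III: -0.3.
E[X] = 0.166667·3.75 + 0.5·9.4 + 0.333333·-0.3 = 5.225.

5.225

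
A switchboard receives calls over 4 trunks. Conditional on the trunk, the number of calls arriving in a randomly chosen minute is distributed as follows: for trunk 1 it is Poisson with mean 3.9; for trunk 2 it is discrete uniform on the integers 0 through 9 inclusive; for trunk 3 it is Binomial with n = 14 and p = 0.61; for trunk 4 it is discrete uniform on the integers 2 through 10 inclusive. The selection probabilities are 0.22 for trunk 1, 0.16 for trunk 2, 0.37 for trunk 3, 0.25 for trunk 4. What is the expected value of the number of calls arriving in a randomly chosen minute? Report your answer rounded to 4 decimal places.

6.2378

Component means — 1: 3.9; 2: 4.5; 3: 8.54; 4: 6.
E[X] = 0.22·3.9 + 0.16·4.5 + 0.37·8.54 + 0.25·6 = 6.2378.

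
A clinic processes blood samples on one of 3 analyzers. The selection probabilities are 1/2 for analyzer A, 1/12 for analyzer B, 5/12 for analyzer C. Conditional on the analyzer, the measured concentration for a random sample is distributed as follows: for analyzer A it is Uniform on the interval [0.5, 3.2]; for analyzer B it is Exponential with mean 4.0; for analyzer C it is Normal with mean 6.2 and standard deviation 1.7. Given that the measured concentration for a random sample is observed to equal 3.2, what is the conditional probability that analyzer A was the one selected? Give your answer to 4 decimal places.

Likelihoods f(3.2 | ·): A: 0.37037; B: 0.112332; C: 0.0494566.
Posterior ∝ prior × likelihood. Numerator for A: 0.5·0.37037 = 0.185185.
Normalizing constant: 0.5·0.37037 + 0.0833333·0.112332 + 0.416667·0.0494566 = 0.215153.
P(A | observation) = 0.185185 / 0.215153 = 0.860713.

0.8607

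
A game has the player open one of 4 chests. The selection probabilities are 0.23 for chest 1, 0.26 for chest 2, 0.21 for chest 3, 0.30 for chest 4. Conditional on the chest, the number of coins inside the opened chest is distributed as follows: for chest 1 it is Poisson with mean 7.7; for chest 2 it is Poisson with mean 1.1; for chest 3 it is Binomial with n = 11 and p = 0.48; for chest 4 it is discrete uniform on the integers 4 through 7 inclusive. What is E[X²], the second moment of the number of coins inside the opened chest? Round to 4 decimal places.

For each component E[X²] = Var + (mean)², giving 1: 66.99; 2: 2.31; 3: 30.624; 4: 31.5.
Overall E[X²] = 0.23·66.99 + 0.26·2.31 + 0.21·30.624 + 0.3·31.5 = 31.8893.

31.8893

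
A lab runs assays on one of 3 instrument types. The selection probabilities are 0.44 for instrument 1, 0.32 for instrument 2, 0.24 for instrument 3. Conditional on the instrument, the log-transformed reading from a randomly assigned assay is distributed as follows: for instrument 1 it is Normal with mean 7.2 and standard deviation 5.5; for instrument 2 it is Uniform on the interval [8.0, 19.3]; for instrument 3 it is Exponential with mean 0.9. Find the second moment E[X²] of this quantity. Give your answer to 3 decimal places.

99.537

For each component E[X²] = Var + (mean)², giving 1: 82.09; 2: 196.963; 3: 1.62.
Overall E[X²] = 0.44·82.09 + 0.32·196.963 + 0.24·1.62 = 99.5367.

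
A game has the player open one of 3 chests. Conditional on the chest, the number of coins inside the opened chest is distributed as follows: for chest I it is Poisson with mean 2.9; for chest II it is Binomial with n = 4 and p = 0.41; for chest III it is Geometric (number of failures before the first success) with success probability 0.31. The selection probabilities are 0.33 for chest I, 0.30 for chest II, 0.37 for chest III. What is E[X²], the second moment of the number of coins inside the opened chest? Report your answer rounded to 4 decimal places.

9.3191

For each component E[X²] = Var + (mean)², giving I: 11.31; II: 3.6572; III: 12.1342.
Overall E[X²] = 0.33·11.31 + 0.3·3.6572 + 0.37·12.1342 = 9.31913.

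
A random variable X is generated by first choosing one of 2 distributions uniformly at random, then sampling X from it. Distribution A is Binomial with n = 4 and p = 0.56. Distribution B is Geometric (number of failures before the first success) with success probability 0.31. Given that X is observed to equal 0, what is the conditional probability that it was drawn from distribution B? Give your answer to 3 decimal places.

Likelihoods P(X=0 | ·): A: 0.037481; B: 0.31.
Posterior ∝ prior × likelihood. Numerator for B: 0.5·0.31 = 0.155.
Normalizing constant: 0.5·0.037481 + 0.5·0.31 = 0.17374.
P(B | observation) = 0.155 / 0.17374 = 0.892135.

0.892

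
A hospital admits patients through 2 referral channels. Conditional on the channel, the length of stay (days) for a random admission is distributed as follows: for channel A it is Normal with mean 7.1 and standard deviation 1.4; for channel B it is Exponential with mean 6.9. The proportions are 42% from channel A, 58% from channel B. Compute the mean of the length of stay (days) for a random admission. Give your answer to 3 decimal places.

Component means — A: 7.1; B: 6.9.
E[X] = 0.42·7.1 + 0.58·6.9 = 6.984.

6.984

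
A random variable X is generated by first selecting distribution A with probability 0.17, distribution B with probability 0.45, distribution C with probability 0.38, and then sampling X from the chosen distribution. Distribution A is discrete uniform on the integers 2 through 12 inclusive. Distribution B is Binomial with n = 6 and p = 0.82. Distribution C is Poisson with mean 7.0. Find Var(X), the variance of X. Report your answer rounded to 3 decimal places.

Per component, A: μ=7, E[X²]=59; B: μ=4.92, E[X²]=25.092; C: μ=7, E[X²]=56.
E[X] = 0.17·7 + 0.45·4.92 + 0.38·7 = 6.064.
E[X²] = 0.17·59 + 0.45·25.092 + 0.38·56 = 42.6014.
Var(X) = E[X²] − (E[X])² = 42.6014 − 36.7721 = 5.8293.

5.829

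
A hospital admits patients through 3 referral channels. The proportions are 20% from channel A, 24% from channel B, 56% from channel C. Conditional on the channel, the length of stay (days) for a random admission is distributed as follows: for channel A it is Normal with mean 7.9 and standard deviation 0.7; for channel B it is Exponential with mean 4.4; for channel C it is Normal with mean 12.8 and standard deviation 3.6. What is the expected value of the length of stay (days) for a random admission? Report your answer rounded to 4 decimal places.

9.8040

Component means — A: 7.9; B: 4.4; C: 12.8.
E[X] = 0.2·7.9 + 0.24·4.4 + 0.56·12.8 = 9.804.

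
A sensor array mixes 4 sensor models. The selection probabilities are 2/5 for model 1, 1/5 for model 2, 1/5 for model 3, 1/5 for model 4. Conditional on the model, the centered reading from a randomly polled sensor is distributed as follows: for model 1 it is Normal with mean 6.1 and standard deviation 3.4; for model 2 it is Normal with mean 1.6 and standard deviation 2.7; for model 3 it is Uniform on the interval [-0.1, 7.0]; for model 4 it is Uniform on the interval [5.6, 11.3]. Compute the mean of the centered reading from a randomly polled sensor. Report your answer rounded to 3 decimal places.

5.140

Component means — 1: 6.1; 2: 1.6; 3: 3.45; 4: 8.45.
E[X] = 0.4·6.1 + 0.2·1.6 + 0.2·3.45 + 0.2·8.45 = 5.14.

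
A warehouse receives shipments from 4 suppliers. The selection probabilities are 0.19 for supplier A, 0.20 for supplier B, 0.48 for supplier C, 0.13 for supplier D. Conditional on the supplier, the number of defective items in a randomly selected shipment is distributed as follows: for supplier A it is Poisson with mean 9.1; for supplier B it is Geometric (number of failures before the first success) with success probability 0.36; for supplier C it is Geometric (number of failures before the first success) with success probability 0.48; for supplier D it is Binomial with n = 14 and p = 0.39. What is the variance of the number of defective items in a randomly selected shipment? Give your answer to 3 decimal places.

Per component, A: μ=9.1, E[X²]=91.91; B: μ=1.77778, E[X²]=8.09877; C: μ=1.08333, E[X²]=3.43056; D: μ=5.46, E[X²]=33.1422.
E[X] = 0.19·9.1 + 0.2·1.77778 + 0.48·1.08333 + 0.13·5.46 = 3.31436.
E[X²] = 0.19·91.91 + 0.2·8.09877 + 0.48·3.43056 + 0.13·33.1422 = 25.0378.
Var(X) = E[X²] − (E[X])² = 25.0378 − 10.985 = 14.0529.

14.053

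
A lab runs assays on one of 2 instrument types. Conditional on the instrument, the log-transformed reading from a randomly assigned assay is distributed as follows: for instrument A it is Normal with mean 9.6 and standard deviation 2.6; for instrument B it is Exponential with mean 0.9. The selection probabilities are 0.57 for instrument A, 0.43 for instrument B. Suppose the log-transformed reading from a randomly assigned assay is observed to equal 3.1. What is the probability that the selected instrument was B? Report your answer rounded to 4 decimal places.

0.7988

Likelihoods f(3.1 | ·): A: 0.00674165; B: 0.0354694.
Posterior ∝ prior × likelihood. Numerator for B: 0.43·0.0354694 = 0.0152519.
Normalizing constant: 0.57·0.00674165 + 0.43·0.0354694 = 0.0190946.
P(B | observation) = 0.0152519 / 0.0190946 = 0.798752.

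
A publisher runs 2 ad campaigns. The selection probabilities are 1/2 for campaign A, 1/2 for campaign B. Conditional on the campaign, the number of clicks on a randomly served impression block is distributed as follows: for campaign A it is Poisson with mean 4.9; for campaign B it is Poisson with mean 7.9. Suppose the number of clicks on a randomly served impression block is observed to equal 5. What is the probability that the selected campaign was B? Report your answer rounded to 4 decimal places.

0.3516

Likelihoods P(X=5 | ·): A: 0.17529; B: 0.0950666.
Posterior ∝ prior × likelihood. Numerator for B: 0.5·0.0950666 = 0.0475333.
Normalizing constant: 0.5·0.17529 + 0.5·0.0950666 = 0.135178.
P(B | observation) = 0.0475333 / 0.135178 = 0.351635.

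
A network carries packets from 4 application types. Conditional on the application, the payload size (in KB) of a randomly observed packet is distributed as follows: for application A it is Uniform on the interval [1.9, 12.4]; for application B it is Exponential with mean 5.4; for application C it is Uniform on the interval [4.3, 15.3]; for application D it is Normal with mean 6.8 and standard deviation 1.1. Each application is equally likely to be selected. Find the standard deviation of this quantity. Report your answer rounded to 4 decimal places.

Per component, A: μ=7.15, E[X²]=60.31; B: μ=5.4, E[X²]=58.32; C: μ=9.8, E[X²]=106.123; D: μ=6.8, E[X²]=47.45.
E[X] = 0.25·7.15 + 0.25·5.4 + 0.25·9.8 + 0.25·6.8 = 7.2875.
E[X²] = 0.25·60.31 + 0.25·58.32 + 0.25·106.123 + 0.25·47.45 = 68.0508.
Var(X) = E[X²] − (E[X])² = 68.0508 − 53.1077 = 14.9432.
SD(X) = √14.9432 = 3.86564.

3.8656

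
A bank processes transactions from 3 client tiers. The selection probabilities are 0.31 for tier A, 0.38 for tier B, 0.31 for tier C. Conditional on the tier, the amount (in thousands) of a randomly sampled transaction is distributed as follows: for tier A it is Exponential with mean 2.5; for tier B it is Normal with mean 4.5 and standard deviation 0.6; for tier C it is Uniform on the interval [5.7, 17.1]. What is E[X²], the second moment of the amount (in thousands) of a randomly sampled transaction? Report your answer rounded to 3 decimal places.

55.352

For each component E[X²] = Var + (mean)², giving A: 12.5; B: 20.61; C: 140.79.
Overall E[X²] = 0.31·12.5 + 0.38·20.61 + 0.31·140.79 = 55.3517.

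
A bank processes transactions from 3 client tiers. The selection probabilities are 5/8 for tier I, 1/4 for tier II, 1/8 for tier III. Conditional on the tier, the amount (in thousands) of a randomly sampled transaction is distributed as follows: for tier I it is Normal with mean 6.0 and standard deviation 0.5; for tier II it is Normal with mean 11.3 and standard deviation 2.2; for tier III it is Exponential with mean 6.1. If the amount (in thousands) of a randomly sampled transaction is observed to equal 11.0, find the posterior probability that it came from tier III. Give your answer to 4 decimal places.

Likelihoods f(11.0 | ·): I: 1.53892e-22; II: 0.179659; III: 0.0270095.
Posterior ∝ prior × likelihood. Numerator for III: 0.125·0.0270095 = 0.00337618.
Normalizing constant: 0.625·1.53892e-22 + 0.25·0.179659 + 0.125·0.0270095 = 0.048291.
P(III | observation) = 0.00337618 / 0.048291 = 0.0699133.

0.0699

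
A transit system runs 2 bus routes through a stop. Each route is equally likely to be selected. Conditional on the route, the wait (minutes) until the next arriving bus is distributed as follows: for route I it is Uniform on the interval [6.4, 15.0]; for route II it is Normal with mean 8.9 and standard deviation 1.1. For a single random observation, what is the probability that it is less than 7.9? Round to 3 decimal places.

Conditional on each route, P(X < 7.9): I: 0.174419; II: 0.181651.
By total probability, P(X < 7.9) = 0.5·0.174419 + 0.5·0.181651 = 0.178035.

0.178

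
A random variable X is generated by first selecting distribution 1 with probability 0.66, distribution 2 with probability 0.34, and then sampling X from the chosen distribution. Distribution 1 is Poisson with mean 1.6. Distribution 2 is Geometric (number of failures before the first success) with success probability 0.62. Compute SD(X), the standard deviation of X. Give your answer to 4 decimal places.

1.2692

Per component, 1: μ=1.6, E[X²]=4.16; 2: μ=0.612903, E[X²]=1.3642.
E[X] = 0.66·1.6 + 0.34·0.612903 = 1.26439.
E[X²] = 0.66·4.16 + 0.34·1.3642 = 3.20943.
Var(X) = E[X²] − (E[X])² = 3.20943 − 1.59867 = 1.61075.
SD(X) = √1.61075 = 1.26916.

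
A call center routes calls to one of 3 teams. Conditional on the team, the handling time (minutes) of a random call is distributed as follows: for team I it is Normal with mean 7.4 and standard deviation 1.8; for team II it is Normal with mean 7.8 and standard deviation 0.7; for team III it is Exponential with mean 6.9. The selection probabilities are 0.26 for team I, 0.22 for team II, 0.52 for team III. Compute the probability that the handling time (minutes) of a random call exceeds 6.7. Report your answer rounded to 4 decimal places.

Conditional on each team, P(X > 6.7): I: 0.651321; II: 0.941958; III: 0.378699.
By total probability, P(X > 6.7) = 0.26·0.651321 + 0.22·0.941958 + 0.52·0.378699 = 0.573498.

0.5735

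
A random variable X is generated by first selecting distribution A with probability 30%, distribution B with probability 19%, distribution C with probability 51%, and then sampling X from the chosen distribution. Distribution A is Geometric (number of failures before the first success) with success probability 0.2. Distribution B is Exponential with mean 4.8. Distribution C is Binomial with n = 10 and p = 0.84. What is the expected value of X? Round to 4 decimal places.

6.3960

Component means — A: 4; B: 4.8; C: 8.4.
E[X] = 0.3·4 + 0.19·4.8 + 0.51·8.4 = 6.396.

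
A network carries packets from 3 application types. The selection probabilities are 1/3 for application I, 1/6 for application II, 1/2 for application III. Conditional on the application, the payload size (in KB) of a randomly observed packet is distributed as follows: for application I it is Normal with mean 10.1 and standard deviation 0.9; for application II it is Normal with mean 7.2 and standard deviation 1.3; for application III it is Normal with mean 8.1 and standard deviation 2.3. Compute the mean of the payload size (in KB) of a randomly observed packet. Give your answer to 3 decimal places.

8.617

Component means — I: 10.1; II: 7.2; III: 8.1.
E[X] = 0.333333·10.1 + 0.166667·7.2 + 0.5·8.1 = 8.61667.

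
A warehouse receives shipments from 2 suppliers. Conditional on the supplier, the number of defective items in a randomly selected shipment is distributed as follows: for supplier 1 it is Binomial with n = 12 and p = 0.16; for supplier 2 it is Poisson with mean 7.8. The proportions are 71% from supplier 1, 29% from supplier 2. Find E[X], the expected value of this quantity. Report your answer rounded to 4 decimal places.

3.6252

Component means — 1: 1.92; 2: 7.8.
E[X] = 0.71·1.92 + 0.29·7.8 = 3.6252.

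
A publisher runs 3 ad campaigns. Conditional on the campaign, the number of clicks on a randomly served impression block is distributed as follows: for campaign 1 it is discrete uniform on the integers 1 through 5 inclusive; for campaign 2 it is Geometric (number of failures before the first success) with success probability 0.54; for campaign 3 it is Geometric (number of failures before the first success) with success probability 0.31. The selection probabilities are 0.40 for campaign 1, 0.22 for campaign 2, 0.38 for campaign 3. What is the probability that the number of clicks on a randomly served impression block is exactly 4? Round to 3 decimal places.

Conditional on each campaign, P(X = 4): 1: 0.2; 2: 0.0241783; 3: 0.0702681.
By total probability, P(X = 4) = 0.4·0.2 + 0.22·0.0241783 + 0.38·0.0702681 = 0.112021.

0.112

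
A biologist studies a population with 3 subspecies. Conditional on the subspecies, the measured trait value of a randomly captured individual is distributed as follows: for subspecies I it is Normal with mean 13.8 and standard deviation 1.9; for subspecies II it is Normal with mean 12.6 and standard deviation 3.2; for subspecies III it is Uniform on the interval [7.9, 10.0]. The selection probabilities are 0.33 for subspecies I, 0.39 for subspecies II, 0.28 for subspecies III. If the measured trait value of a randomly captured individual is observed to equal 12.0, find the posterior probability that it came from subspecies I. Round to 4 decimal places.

0.4808

Likelihoods f(12.0 | ·): I: 0.13405; II: 0.122497; III: 0.
Posterior ∝ prior × likelihood. Numerator for I: 0.33·0.13405 = 0.0442363.
Normalizing constant: 0.33·0.13405 + 0.39·0.122497 + 0.28·0 = 0.0920102.
P(I | observation) = 0.0442363 / 0.0920102 = 0.480776.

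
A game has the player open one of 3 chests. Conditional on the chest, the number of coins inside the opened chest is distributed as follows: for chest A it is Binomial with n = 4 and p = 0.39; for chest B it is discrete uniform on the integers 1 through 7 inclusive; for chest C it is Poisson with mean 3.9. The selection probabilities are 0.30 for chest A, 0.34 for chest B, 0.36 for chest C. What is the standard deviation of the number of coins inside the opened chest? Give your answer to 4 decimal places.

Per component, A: μ=1.56, E[X²]=3.3852; B: μ=4, E[X²]=20; C: μ=3.9, E[X²]=19.11.
E[X] = 0.3·1.56 + 0.34·4 + 0.36·3.9 = 3.232.
E[X²] = 0.3·3.3852 + 0.34·20 + 0.36·19.11 = 14.6952.
Var(X) = E[X²] − (E[X])² = 14.6952 − 10.4458 = 4.24934.
SD(X) = √4.24934 = 2.06139.

2.0614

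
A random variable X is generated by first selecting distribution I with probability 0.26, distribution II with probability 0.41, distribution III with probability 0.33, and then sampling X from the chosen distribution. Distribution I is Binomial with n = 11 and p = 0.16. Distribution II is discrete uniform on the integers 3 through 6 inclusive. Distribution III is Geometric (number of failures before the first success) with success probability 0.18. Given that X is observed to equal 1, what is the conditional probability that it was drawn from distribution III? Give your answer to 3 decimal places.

0.378

Likelihoods P(X=1 | ·): I: 0.307826; II: 0; III: 0.1476.
Posterior ∝ prior × likelihood. Numerator for III: 0.33·0.1476 = 0.048708.
Normalizing constant: 0.26·0.307826 + 0.41·0 + 0.33·0.1476 = 0.128743.
P(III | observation) = 0.048708 / 0.128743 = 0.378336.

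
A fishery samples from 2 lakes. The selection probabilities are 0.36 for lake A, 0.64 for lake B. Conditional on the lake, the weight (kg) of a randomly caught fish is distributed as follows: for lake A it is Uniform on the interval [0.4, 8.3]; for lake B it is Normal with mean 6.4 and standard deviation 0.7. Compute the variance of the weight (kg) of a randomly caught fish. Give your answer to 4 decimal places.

Per component, A: μ=4.35, E[X²]=24.1233; B: μ=6.4, E[X²]=41.45.
E[X] = 0.36·4.35 + 0.64·6.4 = 5.662.
E[X²] = 0.36·24.1233 + 0.64·41.45 = 35.2124.
Var(X) = E[X²] − (E[X])² = 35.2124 − 32.0582 = 3.15416.

3.1542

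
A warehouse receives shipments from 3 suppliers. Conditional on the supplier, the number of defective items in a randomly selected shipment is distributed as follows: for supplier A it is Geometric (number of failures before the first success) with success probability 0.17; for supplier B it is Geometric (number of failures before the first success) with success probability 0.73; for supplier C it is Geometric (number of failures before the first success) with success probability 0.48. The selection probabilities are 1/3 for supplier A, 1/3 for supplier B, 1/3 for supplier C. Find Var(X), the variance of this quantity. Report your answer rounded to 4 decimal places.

Per component, A: μ=4.88235, E[X²]=52.5571; B: μ=0.369863, E[X²]=0.64346; C: μ=1.08333, E[X²]=3.43056.
E[X] = 0.333333·4.88235 + 0.333333·0.369863 + 0.333333·1.08333 = 2.11185.
E[X²] = 0.333333·52.5571 + 0.333333·0.64346 + 0.333333·3.43056 = 18.877.
Var(X) = E[X²] − (E[X])² = 18.877 − 4.45991 = 14.4171.

14.4171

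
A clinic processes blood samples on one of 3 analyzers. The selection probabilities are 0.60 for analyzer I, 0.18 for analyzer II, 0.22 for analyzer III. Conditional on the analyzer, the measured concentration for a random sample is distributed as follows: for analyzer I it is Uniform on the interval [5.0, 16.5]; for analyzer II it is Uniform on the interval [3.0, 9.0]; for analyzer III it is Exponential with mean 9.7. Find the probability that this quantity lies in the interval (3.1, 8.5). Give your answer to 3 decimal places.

Conditional on each analyzer, P(3.1 < X < 8.5): I: 0.304348; II: 0.9; III: 0.310123.
By total probability, P(3.1 < X < 8.5) = 0.6·0.304348 + 0.18·0.9 + 0.22·0.310123 = 0.412836.

0.413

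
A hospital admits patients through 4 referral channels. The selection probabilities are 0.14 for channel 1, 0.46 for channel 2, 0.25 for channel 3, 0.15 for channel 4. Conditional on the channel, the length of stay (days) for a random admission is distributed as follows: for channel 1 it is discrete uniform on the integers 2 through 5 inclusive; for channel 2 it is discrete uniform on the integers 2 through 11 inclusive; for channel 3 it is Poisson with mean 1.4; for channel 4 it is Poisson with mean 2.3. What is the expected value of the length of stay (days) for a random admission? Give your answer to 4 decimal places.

4.1750

Component means — 1: 3.5; 2: 6.5; 3: 1.4; 4: 2.3.
E[X] = 0.14·3.5 + 0.46·6.5 + 0.25·1.4 + 0.15·2.3 = 4.175.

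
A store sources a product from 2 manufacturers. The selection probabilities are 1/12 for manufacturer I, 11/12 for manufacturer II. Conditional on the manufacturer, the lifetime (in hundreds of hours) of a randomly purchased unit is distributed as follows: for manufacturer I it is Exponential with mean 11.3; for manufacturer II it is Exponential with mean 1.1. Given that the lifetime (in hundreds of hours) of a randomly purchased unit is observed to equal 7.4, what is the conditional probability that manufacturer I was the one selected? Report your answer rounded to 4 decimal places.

0.7933

Likelihoods f(7.4 | ·): I: 0.0459744; II: 0.0010889.
Posterior ∝ prior × likelihood. Numerator for I: 0.0833333·0.0459744 = 0.0038312.
Normalizing constant: 0.0833333·0.0459744 + 0.916667·0.0010889 = 0.00482936.
P(I | observation) = 0.0038312 / 0.00482936 = 0.793314.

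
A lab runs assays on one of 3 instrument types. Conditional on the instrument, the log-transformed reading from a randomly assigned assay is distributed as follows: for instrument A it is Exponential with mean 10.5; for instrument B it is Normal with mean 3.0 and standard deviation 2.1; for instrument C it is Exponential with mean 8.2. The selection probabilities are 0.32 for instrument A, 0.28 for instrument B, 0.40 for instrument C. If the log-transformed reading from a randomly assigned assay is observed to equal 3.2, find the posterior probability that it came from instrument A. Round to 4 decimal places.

Likelihoods f(3.2 | ·): A: 0.0702189; B: 0.189113; C: 0.0825478.
Posterior ∝ prior × likelihood. Numerator for A: 0.32·0.0702189 = 0.0224701.
Normalizing constant: 0.32·0.0702189 + 0.28·0.189113 + 0.4·0.0825478 = 0.108441.
P(A | observation) = 0.0224701 / 0.108441 = 0.20721.

0.2072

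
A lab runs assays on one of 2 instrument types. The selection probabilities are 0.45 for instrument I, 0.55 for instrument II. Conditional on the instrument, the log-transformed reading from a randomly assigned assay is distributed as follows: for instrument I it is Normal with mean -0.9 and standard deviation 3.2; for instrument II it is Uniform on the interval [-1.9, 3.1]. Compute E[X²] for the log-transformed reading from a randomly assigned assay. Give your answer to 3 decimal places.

For each component E[X²] = Var + (mean)², giving I: 11.05; II: 2.44333.
Overall E[X²] = 0.45·11.05 + 0.55·2.44333 = 6.31633.

6.316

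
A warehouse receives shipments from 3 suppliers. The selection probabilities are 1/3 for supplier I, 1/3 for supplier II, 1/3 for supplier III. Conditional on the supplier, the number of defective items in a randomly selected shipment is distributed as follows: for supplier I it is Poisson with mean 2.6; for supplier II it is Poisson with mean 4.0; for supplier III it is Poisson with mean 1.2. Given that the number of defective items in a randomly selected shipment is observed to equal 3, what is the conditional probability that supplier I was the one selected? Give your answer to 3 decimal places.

Likelihoods P(X=3 | ·): I: 0.217572; II: 0.195367; III: 0.0867439.
Posterior ∝ prior × likelihood. Numerator for I: 0.333333·0.217572 = 0.072524.
Normalizing constant: 0.333333·0.217572 + 0.333333·0.195367 + 0.333333·0.0867439 = 0.166561.
P(I | observation) = 0.072524 / 0.166561 = 0.43542.

0.435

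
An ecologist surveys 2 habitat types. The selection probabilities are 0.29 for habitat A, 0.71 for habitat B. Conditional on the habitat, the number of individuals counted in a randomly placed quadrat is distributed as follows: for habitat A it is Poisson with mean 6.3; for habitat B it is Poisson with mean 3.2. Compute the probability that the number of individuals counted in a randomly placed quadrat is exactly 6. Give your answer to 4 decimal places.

Conditional on each habitat, P(X = 6): A: 0.159461; B: 0.060789.
By total probability, P(X = 6) = 0.29·0.159461 + 0.71·0.060789 = 0.089404.

0.0894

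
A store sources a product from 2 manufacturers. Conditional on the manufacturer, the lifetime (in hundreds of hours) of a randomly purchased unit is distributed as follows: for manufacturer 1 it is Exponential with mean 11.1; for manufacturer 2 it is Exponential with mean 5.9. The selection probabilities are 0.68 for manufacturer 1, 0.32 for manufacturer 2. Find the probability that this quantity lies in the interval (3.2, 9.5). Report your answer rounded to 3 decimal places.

0.343

Conditional on each manufacturer, P(3.2 < X < 9.5): 1: 0.324626; 2: 0.381513.
By total probability, P(3.2 < X < 9.5) = 0.68·0.324626 + 0.32·0.381513 = 0.34283.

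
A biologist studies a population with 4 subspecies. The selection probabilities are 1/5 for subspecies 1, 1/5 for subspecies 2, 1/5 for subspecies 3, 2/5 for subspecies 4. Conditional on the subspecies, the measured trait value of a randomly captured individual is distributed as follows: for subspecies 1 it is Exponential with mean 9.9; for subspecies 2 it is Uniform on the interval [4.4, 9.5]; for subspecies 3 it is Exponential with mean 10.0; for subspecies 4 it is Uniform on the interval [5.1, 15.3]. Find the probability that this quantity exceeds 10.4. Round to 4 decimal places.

0.3328

Conditional on each subspecies, P(X > 10.4): 1: 0.349761; 2: 0; 3: 0.353455; 4: 0.480392.
By total probability, P(X > 10.4) = 0.2·0.349761 + 0.2·0 + 0.2·0.353455 + 0.4·0.480392 = 0.3328.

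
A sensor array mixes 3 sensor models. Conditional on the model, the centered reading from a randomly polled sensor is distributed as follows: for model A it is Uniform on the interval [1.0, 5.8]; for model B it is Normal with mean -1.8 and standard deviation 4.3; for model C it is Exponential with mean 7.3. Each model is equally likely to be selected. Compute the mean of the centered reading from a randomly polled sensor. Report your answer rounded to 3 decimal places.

2.967

Component means — A: 3.4; B: -1.8; C: 7.3.
E[X] = 0.333333·3.4 + 0.333333·-1.8 + 0.333333·7.3 = 2.96667.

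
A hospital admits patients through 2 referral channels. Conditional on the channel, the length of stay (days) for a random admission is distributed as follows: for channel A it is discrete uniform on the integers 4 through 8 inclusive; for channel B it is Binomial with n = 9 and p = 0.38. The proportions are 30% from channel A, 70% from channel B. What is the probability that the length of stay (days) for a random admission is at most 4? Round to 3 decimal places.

0.602

Conditional on each channel, P(X ≤ 4): A: 0.2; B: 0.773776.
By total probability, P(X ≤ 4) = 0.3·0.2 + 0.7·0.773776 = 0.601643.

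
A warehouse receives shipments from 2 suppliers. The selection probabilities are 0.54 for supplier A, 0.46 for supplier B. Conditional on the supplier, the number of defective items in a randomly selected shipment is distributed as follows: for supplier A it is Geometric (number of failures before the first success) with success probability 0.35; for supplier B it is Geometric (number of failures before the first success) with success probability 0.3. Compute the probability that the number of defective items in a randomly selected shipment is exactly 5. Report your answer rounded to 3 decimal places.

0.045

Conditional on each supplier, P(X = 5): A: 0.0406102; B: 0.050421.
By total probability, P(X = 5) = 0.54·0.0406102 + 0.46·0.050421 = 0.0451232.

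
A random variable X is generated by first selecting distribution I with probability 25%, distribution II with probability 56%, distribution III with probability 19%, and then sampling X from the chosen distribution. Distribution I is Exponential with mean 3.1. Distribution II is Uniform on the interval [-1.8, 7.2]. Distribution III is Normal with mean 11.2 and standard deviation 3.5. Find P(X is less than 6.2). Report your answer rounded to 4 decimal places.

0.7285

Conditional on each component, P(X < 6.2): I: 0.864665; II: 0.888889; III: 0.0765637.
By total probability, P(X < 6.2) = 0.25·0.864665 + 0.56·0.888889 + 0.19·0.0765637 = 0.728491.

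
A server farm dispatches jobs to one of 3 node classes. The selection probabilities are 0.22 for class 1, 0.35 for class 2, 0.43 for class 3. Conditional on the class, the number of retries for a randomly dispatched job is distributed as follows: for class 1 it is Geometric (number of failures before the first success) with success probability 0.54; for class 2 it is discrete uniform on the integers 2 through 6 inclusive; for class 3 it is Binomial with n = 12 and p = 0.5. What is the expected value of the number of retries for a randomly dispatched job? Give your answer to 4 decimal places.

Component means — 1: 0.851852; 2: 4; 3: 6.
E[X] = 0.22·0.851852 + 0.35·4 + 0.43·6 = 4.16741.

4.1674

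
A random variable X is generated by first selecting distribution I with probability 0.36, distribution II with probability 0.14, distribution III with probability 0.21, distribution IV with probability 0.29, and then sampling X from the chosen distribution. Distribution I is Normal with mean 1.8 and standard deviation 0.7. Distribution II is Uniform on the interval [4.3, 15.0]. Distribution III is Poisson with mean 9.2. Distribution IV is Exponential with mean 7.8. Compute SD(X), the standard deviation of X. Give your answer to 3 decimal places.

Per component, I: μ=1.8, E[X²]=3.73; II: μ=9.65, E[X²]=102.663; III: μ=9.2, E[X²]=93.84; IV: μ=7.8, E[X²]=121.68.
E[X] = 0.36·1.8 + 0.14·9.65 + 0.21·9.2 + 0.29·7.8 = 6.193.
E[X²] = 0.36·3.73 + 0.14·102.663 + 0.21·93.84 + 0.29·121.68 = 70.7093.
Var(X) = E[X²] − (E[X])² = 70.7093 − 38.3532 = 32.356.
SD(X) = √32.356 = 5.68824.

5.688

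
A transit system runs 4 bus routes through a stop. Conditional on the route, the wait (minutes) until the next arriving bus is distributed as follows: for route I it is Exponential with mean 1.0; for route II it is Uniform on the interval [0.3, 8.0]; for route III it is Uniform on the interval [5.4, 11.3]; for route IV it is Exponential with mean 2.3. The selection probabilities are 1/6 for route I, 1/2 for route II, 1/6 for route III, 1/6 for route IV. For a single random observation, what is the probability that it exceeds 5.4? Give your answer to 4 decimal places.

Conditional on each route, P(X > 5.4): I: 0.00451658; II: 0.337662; III: 1; IV: 0.0955767.
By total probability, P(X > 5.4) = 0.166667·0.00451658 + 0.5·0.337662 + 0.166667·1 + 0.166667·0.0955767 = 0.35218.

0.3522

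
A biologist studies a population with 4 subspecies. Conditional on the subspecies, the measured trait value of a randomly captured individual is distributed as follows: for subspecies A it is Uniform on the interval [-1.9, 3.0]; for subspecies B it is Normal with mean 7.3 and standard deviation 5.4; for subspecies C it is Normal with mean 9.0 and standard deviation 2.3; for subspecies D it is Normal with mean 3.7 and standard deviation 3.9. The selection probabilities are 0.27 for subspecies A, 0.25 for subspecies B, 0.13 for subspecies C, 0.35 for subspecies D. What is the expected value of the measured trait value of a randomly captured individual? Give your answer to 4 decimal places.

4.4385

Component means — A: 0.55; B: 7.3; C: 9; D: 3.7.
E[X] = 0.27·0.55 + 0.25·7.3 + 0.13·9 + 0.35·3.7 = 4.4385.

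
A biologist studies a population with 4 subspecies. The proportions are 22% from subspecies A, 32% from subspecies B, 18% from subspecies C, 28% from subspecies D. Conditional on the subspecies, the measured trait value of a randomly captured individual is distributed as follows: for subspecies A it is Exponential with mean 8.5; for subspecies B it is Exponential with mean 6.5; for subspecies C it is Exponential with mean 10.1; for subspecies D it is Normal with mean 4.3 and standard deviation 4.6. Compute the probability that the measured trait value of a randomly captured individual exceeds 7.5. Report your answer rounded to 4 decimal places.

0.3458

Conditional on each subspecies, P(X > 7.5): A: 0.413808; B: 0.315421; C: 0.475887; D: 0.243323.
By total probability, P(X > 7.5) = 0.22·0.413808 + 0.32·0.315421 + 0.18·0.475887 + 0.28·0.243323 = 0.345763.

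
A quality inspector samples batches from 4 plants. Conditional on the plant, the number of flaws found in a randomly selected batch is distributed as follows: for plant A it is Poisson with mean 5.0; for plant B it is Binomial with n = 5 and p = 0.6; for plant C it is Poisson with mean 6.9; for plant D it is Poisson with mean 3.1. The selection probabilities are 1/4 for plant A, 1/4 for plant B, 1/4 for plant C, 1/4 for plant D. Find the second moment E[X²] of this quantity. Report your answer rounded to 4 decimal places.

26.8550

For each component E[X²] = Var + (mean)², giving A: 30; B: 10.2; C: 54.51; D: 12.71.
Overall E[X²] = 0.25·30 + 0.25·10.2 + 0.25·54.51 + 0.25·12.71 = 26.855.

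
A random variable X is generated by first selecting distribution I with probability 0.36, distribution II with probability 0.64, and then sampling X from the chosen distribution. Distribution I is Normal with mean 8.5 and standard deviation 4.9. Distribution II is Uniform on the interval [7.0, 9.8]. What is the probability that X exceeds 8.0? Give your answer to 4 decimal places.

Conditional on each component, P(X > 8.0): I: 0.540638; II: 0.642857.
By total probability, P(X > 8.0) = 0.36·0.540638 + 0.64·0.642857 = 0.606058.

0.6061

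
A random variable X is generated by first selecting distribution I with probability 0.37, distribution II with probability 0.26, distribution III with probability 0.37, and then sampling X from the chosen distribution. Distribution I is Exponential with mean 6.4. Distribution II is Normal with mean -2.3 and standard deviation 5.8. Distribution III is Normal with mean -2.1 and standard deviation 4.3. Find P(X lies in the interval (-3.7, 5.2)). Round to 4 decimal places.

Conditional on each component, P(-3.7 < X < 5.2): I: 0.556253; II: 0.497382; III: 0.600304.
By total probability, P(-3.7 < X < 5.2) = 0.37·0.556253 + 0.26·0.497382 + 0.37·0.600304 = 0.557245.

0.5572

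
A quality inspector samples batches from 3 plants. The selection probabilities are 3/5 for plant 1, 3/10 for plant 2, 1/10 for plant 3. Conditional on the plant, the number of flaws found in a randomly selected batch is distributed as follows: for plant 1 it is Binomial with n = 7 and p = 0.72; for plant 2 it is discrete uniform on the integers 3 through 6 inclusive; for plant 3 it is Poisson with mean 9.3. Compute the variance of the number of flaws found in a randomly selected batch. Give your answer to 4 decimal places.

Per component, 1: μ=5.04, E[X²]=26.8128; 2: μ=4.5, E[X²]=21.5; 3: μ=9.3, E[X²]=95.79.
E[X] = 0.6·5.04 + 0.3·4.5 + 0.1·9.3 = 5.304.
E[X²] = 0.6·26.8128 + 0.3·21.5 + 0.1·95.79 = 32.1167.
Var(X) = E[X²] − (E[X])² = 32.1167 − 28.1324 = 3.98426.

3.9843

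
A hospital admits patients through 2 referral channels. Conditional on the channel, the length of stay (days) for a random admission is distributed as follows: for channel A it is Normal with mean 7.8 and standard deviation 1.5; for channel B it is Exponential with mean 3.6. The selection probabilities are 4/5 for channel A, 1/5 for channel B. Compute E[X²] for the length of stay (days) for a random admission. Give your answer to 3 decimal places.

For each component E[X²] = Var + (mean)², giving A: 63.09; B: 25.92.
Overall E[X²] = 0.8·63.09 + 0.2·25.92 = 55.656.

55.656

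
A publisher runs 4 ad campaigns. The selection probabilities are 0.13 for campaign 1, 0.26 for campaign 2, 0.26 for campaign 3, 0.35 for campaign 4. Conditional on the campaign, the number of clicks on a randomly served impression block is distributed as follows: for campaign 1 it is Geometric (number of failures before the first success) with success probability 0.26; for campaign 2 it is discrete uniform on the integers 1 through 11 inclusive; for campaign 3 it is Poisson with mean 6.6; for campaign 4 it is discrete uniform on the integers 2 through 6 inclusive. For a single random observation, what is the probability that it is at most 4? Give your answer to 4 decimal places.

0.4610

Conditional on each campaign, P(X ≤ 4): 1: 0.778099; 2: 0.363636; 3: 0.212704; 4: 0.6.
By total probability, P(X ≤ 4) = 0.13·0.778099 + 0.26·0.363636 + 0.26·0.212704 + 0.35·0.6 = 0.461001.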